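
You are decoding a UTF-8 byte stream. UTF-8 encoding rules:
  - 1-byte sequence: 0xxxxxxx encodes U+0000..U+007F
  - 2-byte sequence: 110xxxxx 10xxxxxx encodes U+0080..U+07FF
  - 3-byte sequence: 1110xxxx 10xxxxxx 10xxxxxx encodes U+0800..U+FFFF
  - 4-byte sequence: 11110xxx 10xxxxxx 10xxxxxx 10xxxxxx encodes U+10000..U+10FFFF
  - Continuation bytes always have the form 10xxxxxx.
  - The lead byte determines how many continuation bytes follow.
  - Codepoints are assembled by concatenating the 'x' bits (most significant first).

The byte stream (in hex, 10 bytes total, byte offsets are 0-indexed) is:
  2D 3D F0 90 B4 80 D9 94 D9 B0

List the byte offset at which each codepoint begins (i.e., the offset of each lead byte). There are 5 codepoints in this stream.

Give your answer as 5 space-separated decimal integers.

Answer: 0 1 2 6 8

Derivation:
Byte[0]=2D: 1-byte ASCII. cp=U+002D
Byte[1]=3D: 1-byte ASCII. cp=U+003D
Byte[2]=F0: 4-byte lead, need 3 cont bytes. acc=0x0
Byte[3]=90: continuation. acc=(acc<<6)|0x10=0x10
Byte[4]=B4: continuation. acc=(acc<<6)|0x34=0x434
Byte[5]=80: continuation. acc=(acc<<6)|0x00=0x10D00
Completed: cp=U+10D00 (starts at byte 2)
Byte[6]=D9: 2-byte lead, need 1 cont bytes. acc=0x19
Byte[7]=94: continuation. acc=(acc<<6)|0x14=0x654
Completed: cp=U+0654 (starts at byte 6)
Byte[8]=D9: 2-byte lead, need 1 cont bytes. acc=0x19
Byte[9]=B0: continuation. acc=(acc<<6)|0x30=0x670
Completed: cp=U+0670 (starts at byte 8)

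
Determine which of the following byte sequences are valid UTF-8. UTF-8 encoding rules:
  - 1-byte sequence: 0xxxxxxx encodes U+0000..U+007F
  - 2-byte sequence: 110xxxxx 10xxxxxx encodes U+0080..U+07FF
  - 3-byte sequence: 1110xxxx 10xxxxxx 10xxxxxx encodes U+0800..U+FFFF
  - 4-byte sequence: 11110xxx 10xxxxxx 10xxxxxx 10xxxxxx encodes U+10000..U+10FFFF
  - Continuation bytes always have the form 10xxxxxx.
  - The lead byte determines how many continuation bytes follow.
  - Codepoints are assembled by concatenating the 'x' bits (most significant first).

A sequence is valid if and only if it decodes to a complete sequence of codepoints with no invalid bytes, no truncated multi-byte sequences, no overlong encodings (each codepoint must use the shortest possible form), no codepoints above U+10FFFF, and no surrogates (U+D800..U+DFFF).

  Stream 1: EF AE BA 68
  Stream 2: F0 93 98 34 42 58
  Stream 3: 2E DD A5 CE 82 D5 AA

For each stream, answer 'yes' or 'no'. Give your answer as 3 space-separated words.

Answer: yes no yes

Derivation:
Stream 1: decodes cleanly. VALID
Stream 2: error at byte offset 3. INVALID
Stream 3: decodes cleanly. VALID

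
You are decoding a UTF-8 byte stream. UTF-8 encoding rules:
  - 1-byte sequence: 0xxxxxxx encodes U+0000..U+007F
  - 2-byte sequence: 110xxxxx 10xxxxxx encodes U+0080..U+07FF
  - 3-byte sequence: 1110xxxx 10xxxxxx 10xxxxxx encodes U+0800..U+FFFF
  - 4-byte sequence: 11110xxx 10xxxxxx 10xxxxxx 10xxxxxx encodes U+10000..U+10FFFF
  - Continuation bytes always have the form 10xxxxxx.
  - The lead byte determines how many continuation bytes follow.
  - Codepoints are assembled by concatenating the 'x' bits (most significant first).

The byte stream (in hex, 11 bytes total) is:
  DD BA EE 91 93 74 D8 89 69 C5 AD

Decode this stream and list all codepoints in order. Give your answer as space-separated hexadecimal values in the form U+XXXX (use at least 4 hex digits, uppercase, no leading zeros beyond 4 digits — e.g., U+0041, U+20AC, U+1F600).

Byte[0]=DD: 2-byte lead, need 1 cont bytes. acc=0x1D
Byte[1]=BA: continuation. acc=(acc<<6)|0x3A=0x77A
Completed: cp=U+077A (starts at byte 0)
Byte[2]=EE: 3-byte lead, need 2 cont bytes. acc=0xE
Byte[3]=91: continuation. acc=(acc<<6)|0x11=0x391
Byte[4]=93: continuation. acc=(acc<<6)|0x13=0xE453
Completed: cp=U+E453 (starts at byte 2)
Byte[5]=74: 1-byte ASCII. cp=U+0074
Byte[6]=D8: 2-byte lead, need 1 cont bytes. acc=0x18
Byte[7]=89: continuation. acc=(acc<<6)|0x09=0x609
Completed: cp=U+0609 (starts at byte 6)
Byte[8]=69: 1-byte ASCII. cp=U+0069
Byte[9]=C5: 2-byte lead, need 1 cont bytes. acc=0x5
Byte[10]=AD: continuation. acc=(acc<<6)|0x2D=0x16D
Completed: cp=U+016D (starts at byte 9)

Answer: U+077A U+E453 U+0074 U+0609 U+0069 U+016D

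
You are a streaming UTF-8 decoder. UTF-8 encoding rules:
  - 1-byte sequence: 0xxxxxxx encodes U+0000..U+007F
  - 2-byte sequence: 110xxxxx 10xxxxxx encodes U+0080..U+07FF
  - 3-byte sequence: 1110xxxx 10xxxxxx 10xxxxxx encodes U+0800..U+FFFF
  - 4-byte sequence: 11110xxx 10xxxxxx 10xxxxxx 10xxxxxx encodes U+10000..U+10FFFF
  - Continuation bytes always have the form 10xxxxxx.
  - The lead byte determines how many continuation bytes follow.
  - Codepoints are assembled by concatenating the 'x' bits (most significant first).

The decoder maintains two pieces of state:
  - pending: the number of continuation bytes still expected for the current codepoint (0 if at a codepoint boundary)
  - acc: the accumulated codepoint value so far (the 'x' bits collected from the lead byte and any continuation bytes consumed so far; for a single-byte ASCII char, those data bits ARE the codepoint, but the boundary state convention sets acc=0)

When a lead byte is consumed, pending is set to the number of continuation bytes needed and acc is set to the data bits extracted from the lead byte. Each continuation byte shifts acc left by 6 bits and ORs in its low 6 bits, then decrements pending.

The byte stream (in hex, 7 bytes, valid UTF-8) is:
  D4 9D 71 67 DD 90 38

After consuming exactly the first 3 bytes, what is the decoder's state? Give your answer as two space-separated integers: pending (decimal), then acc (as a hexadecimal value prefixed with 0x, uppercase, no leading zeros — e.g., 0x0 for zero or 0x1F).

Byte[0]=D4: 2-byte lead. pending=1, acc=0x14
Byte[1]=9D: continuation. acc=(acc<<6)|0x1D=0x51D, pending=0
Byte[2]=71: 1-byte. pending=0, acc=0x0

Answer: 0 0x0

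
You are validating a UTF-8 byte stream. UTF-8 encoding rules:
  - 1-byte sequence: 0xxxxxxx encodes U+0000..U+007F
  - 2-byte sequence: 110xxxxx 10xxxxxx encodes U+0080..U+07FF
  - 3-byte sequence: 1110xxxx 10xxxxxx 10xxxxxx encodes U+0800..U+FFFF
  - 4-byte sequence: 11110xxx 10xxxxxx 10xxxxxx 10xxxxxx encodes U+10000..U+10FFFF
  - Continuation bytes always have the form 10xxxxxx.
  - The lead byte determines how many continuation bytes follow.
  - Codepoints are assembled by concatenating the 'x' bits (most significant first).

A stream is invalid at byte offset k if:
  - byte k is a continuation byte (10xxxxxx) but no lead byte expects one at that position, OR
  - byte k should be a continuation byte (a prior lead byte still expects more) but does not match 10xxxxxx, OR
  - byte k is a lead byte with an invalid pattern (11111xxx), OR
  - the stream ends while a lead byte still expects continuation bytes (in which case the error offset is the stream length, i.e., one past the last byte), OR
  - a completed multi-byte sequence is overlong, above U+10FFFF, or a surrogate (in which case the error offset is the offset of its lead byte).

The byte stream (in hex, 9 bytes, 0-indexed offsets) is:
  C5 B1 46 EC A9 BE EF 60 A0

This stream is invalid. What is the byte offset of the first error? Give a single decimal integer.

Byte[0]=C5: 2-byte lead, need 1 cont bytes. acc=0x5
Byte[1]=B1: continuation. acc=(acc<<6)|0x31=0x171
Completed: cp=U+0171 (starts at byte 0)
Byte[2]=46: 1-byte ASCII. cp=U+0046
Byte[3]=EC: 3-byte lead, need 2 cont bytes. acc=0xC
Byte[4]=A9: continuation. acc=(acc<<6)|0x29=0x329
Byte[5]=BE: continuation. acc=(acc<<6)|0x3E=0xCA7E
Completed: cp=U+CA7E (starts at byte 3)
Byte[6]=EF: 3-byte lead, need 2 cont bytes. acc=0xF
Byte[7]=60: expected 10xxxxxx continuation. INVALID

Answer: 7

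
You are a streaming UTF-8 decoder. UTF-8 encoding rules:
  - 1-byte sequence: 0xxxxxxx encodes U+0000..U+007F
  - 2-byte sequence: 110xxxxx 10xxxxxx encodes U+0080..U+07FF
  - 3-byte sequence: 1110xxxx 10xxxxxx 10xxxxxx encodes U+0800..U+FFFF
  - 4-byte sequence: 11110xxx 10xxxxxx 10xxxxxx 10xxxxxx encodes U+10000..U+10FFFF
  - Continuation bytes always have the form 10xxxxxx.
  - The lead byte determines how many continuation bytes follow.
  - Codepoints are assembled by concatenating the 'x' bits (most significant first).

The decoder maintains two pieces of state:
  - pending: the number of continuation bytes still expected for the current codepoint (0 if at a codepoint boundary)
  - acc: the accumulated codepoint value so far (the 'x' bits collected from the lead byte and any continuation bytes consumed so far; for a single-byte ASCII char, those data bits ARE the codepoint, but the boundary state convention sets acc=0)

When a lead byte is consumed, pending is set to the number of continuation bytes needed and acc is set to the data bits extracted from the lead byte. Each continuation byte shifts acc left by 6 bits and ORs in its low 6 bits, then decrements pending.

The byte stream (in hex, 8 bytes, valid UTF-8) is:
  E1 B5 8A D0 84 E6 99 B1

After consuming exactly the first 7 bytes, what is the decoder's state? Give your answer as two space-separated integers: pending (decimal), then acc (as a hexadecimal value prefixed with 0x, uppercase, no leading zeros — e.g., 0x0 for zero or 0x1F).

Byte[0]=E1: 3-byte lead. pending=2, acc=0x1
Byte[1]=B5: continuation. acc=(acc<<6)|0x35=0x75, pending=1
Byte[2]=8A: continuation. acc=(acc<<6)|0x0A=0x1D4A, pending=0
Byte[3]=D0: 2-byte lead. pending=1, acc=0x10
Byte[4]=84: continuation. acc=(acc<<6)|0x04=0x404, pending=0
Byte[5]=E6: 3-byte lead. pending=2, acc=0x6
Byte[6]=99: continuation. acc=(acc<<6)|0x19=0x199, pending=1

Answer: 1 0x199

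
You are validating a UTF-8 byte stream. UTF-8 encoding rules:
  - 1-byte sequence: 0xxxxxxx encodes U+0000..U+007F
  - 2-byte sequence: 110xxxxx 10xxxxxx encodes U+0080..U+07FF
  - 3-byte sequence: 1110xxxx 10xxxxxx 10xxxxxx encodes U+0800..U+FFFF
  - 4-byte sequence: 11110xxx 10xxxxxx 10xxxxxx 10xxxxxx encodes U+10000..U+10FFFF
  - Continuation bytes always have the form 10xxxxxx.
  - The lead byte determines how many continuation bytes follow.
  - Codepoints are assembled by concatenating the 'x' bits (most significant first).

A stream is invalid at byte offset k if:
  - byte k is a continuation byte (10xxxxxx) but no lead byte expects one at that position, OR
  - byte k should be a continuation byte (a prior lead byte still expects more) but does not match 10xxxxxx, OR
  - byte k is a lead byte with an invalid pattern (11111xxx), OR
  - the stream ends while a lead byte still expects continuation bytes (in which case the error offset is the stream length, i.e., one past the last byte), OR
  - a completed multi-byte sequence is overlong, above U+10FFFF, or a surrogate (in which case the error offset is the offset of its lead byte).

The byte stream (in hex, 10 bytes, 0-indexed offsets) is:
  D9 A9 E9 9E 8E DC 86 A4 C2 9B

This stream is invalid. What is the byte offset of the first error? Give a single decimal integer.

Byte[0]=D9: 2-byte lead, need 1 cont bytes. acc=0x19
Byte[1]=A9: continuation. acc=(acc<<6)|0x29=0x669
Completed: cp=U+0669 (starts at byte 0)
Byte[2]=E9: 3-byte lead, need 2 cont bytes. acc=0x9
Byte[3]=9E: continuation. acc=(acc<<6)|0x1E=0x25E
Byte[4]=8E: continuation. acc=(acc<<6)|0x0E=0x978E
Completed: cp=U+978E (starts at byte 2)
Byte[5]=DC: 2-byte lead, need 1 cont bytes. acc=0x1C
Byte[6]=86: continuation. acc=(acc<<6)|0x06=0x706
Completed: cp=U+0706 (starts at byte 5)
Byte[7]=A4: INVALID lead byte (not 0xxx/110x/1110/11110)

Answer: 7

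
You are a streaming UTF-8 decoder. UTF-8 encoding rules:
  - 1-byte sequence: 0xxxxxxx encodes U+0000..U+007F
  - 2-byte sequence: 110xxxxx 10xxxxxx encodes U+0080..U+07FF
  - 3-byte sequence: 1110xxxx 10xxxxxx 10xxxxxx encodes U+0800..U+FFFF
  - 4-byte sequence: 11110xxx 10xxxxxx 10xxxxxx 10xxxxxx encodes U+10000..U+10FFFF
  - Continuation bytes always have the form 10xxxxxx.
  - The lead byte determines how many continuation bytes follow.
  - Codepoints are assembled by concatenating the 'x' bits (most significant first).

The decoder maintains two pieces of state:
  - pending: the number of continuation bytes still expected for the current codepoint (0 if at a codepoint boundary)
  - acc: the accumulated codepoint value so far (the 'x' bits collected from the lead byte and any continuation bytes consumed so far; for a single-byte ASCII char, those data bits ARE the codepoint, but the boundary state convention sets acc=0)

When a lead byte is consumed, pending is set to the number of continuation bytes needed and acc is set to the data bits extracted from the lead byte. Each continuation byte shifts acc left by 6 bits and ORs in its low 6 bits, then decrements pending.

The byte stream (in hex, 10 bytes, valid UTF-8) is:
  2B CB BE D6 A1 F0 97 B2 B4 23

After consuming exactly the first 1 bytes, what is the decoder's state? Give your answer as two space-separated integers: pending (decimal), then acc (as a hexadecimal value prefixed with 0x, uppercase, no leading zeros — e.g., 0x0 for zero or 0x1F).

Byte[0]=2B: 1-byte. pending=0, acc=0x0

Answer: 0 0x0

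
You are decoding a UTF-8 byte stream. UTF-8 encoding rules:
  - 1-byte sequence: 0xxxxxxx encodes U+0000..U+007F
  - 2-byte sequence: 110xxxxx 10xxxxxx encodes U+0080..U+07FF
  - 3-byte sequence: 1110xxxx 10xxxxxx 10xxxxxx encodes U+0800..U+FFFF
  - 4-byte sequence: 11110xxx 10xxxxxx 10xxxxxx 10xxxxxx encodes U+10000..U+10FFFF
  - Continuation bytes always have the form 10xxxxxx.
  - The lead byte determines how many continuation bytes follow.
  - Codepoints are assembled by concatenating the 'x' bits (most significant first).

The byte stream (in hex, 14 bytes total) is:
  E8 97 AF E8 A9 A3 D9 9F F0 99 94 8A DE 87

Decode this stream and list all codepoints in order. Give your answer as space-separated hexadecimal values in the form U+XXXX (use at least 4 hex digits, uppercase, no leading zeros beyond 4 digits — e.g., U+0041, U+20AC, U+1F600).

Byte[0]=E8: 3-byte lead, need 2 cont bytes. acc=0x8
Byte[1]=97: continuation. acc=(acc<<6)|0x17=0x217
Byte[2]=AF: continuation. acc=(acc<<6)|0x2F=0x85EF
Completed: cp=U+85EF (starts at byte 0)
Byte[3]=E8: 3-byte lead, need 2 cont bytes. acc=0x8
Byte[4]=A9: continuation. acc=(acc<<6)|0x29=0x229
Byte[5]=A3: continuation. acc=(acc<<6)|0x23=0x8A63
Completed: cp=U+8A63 (starts at byte 3)
Byte[6]=D9: 2-byte lead, need 1 cont bytes. acc=0x19
Byte[7]=9F: continuation. acc=(acc<<6)|0x1F=0x65F
Completed: cp=U+065F (starts at byte 6)
Byte[8]=F0: 4-byte lead, need 3 cont bytes. acc=0x0
Byte[9]=99: continuation. acc=(acc<<6)|0x19=0x19
Byte[10]=94: continuation. acc=(acc<<6)|0x14=0x654
Byte[11]=8A: continuation. acc=(acc<<6)|0x0A=0x1950A
Completed: cp=U+1950A (starts at byte 8)
Byte[12]=DE: 2-byte lead, need 1 cont bytes. acc=0x1E
Byte[13]=87: continuation. acc=(acc<<6)|0x07=0x787
Completed: cp=U+0787 (starts at byte 12)

Answer: U+85EF U+8A63 U+065F U+1950A U+0787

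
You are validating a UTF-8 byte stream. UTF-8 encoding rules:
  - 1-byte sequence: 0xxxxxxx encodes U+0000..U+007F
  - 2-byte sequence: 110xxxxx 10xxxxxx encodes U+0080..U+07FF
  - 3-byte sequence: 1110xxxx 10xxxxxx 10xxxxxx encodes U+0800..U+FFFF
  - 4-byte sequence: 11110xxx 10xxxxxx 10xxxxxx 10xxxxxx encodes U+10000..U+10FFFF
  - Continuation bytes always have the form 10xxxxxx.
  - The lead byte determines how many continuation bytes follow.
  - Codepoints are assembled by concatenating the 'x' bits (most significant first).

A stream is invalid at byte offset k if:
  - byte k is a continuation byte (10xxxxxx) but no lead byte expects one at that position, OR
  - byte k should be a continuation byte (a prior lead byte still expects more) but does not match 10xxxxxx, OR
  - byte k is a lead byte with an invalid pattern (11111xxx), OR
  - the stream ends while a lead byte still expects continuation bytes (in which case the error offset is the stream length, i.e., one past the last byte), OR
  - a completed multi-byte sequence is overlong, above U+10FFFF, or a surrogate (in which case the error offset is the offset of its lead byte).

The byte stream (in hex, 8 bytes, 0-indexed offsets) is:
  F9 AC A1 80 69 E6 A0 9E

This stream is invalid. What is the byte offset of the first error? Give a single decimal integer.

Byte[0]=F9: INVALID lead byte (not 0xxx/110x/1110/11110)

Answer: 0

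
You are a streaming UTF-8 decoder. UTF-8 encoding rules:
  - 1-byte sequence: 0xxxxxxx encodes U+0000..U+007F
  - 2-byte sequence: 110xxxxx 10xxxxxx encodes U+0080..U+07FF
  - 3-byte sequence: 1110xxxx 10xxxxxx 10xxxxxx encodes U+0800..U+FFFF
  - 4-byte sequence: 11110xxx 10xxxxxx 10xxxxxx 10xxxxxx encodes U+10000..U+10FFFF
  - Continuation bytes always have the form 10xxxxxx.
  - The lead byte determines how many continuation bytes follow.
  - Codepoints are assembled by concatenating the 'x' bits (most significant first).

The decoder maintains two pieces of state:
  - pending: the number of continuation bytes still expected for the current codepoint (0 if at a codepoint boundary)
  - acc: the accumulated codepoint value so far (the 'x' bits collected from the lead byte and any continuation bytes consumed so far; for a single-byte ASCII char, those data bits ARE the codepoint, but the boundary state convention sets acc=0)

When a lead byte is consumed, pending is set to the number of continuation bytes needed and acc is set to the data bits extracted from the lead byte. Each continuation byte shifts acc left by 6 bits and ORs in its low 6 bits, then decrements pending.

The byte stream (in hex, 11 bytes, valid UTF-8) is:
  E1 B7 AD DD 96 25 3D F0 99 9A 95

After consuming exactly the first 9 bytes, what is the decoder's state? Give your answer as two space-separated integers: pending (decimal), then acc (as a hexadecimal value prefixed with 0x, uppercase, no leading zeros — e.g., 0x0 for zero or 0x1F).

Answer: 2 0x19

Derivation:
Byte[0]=E1: 3-byte lead. pending=2, acc=0x1
Byte[1]=B7: continuation. acc=(acc<<6)|0x37=0x77, pending=1
Byte[2]=AD: continuation. acc=(acc<<6)|0x2D=0x1DED, pending=0
Byte[3]=DD: 2-byte lead. pending=1, acc=0x1D
Byte[4]=96: continuation. acc=(acc<<6)|0x16=0x756, pending=0
Byte[5]=25: 1-byte. pending=0, acc=0x0
Byte[6]=3D: 1-byte. pending=0, acc=0x0
Byte[7]=F0: 4-byte lead. pending=3, acc=0x0
Byte[8]=99: continuation. acc=(acc<<6)|0x19=0x19, pending=2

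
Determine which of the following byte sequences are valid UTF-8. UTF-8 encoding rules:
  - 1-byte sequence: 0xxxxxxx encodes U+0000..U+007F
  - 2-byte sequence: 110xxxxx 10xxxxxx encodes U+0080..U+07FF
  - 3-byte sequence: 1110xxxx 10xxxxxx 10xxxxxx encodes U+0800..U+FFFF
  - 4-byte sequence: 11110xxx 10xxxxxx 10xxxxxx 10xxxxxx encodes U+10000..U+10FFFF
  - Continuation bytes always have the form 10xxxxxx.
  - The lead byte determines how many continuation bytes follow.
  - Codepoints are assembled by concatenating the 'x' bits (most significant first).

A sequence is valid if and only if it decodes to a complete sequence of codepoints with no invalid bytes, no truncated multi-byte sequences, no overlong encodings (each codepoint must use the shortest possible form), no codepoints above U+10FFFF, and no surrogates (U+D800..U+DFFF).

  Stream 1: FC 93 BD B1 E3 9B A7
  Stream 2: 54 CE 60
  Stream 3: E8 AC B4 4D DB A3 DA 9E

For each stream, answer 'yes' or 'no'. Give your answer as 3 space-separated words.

Answer: no no yes

Derivation:
Stream 1: error at byte offset 0. INVALID
Stream 2: error at byte offset 2. INVALID
Stream 3: decodes cleanly. VALID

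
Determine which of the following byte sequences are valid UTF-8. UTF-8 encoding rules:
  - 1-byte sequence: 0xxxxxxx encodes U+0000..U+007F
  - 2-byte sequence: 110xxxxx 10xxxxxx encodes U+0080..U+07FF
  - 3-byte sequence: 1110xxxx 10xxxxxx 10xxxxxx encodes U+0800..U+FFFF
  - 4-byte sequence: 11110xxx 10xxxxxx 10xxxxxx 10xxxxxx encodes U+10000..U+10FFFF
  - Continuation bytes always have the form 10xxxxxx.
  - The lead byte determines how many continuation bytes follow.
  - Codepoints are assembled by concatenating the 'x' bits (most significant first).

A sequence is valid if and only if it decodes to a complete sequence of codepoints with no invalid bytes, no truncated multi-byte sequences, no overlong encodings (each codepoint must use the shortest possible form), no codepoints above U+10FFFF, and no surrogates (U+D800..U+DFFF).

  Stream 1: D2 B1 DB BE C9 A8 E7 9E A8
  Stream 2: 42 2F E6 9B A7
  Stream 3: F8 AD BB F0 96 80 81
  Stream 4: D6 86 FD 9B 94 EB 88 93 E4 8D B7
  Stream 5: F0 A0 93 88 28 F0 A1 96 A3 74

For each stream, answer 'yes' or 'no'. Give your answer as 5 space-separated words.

Answer: yes yes no no yes

Derivation:
Stream 1: decodes cleanly. VALID
Stream 2: decodes cleanly. VALID
Stream 3: error at byte offset 0. INVALID
Stream 4: error at byte offset 2. INVALID
Stream 5: decodes cleanly. VALID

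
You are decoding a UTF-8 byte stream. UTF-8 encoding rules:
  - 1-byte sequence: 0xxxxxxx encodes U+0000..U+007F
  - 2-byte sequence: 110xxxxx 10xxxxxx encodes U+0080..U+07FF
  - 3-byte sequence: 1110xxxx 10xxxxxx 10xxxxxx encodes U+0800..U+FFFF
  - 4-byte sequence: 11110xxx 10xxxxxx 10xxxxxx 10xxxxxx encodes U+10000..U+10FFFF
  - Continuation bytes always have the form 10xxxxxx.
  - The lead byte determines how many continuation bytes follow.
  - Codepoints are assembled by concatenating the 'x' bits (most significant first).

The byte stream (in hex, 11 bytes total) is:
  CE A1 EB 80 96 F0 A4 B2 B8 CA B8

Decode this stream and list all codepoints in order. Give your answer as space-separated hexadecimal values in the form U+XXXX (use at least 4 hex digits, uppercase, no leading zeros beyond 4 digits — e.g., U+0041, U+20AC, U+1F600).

Byte[0]=CE: 2-byte lead, need 1 cont bytes. acc=0xE
Byte[1]=A1: continuation. acc=(acc<<6)|0x21=0x3A1
Completed: cp=U+03A1 (starts at byte 0)
Byte[2]=EB: 3-byte lead, need 2 cont bytes. acc=0xB
Byte[3]=80: continuation. acc=(acc<<6)|0x00=0x2C0
Byte[4]=96: continuation. acc=(acc<<6)|0x16=0xB016
Completed: cp=U+B016 (starts at byte 2)
Byte[5]=F0: 4-byte lead, need 3 cont bytes. acc=0x0
Byte[6]=A4: continuation. acc=(acc<<6)|0x24=0x24
Byte[7]=B2: continuation. acc=(acc<<6)|0x32=0x932
Byte[8]=B8: continuation. acc=(acc<<6)|0x38=0x24CB8
Completed: cp=U+24CB8 (starts at byte 5)
Byte[9]=CA: 2-byte lead, need 1 cont bytes. acc=0xA
Byte[10]=B8: continuation. acc=(acc<<6)|0x38=0x2B8
Completed: cp=U+02B8 (starts at byte 9)

Answer: U+03A1 U+B016 U+24CB8 U+02B8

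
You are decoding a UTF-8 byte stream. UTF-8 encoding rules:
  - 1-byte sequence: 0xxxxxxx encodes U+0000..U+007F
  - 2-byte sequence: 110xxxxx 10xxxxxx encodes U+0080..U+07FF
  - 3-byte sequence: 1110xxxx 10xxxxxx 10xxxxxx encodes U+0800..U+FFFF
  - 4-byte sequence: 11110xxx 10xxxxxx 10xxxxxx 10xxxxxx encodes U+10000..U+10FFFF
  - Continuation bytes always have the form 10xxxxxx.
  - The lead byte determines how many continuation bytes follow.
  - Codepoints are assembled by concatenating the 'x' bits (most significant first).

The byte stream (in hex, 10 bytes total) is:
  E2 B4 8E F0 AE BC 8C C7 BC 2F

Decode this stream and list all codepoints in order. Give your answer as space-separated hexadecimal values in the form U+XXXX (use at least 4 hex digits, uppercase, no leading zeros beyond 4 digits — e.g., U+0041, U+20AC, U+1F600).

Answer: U+2D0E U+2EF0C U+01FC U+002F

Derivation:
Byte[0]=E2: 3-byte lead, need 2 cont bytes. acc=0x2
Byte[1]=B4: continuation. acc=(acc<<6)|0x34=0xB4
Byte[2]=8E: continuation. acc=(acc<<6)|0x0E=0x2D0E
Completed: cp=U+2D0E (starts at byte 0)
Byte[3]=F0: 4-byte lead, need 3 cont bytes. acc=0x0
Byte[4]=AE: continuation. acc=(acc<<6)|0x2E=0x2E
Byte[5]=BC: continuation. acc=(acc<<6)|0x3C=0xBBC
Byte[6]=8C: continuation. acc=(acc<<6)|0x0C=0x2EF0C
Completed: cp=U+2EF0C (starts at byte 3)
Byte[7]=C7: 2-byte lead, need 1 cont bytes. acc=0x7
Byte[8]=BC: continuation. acc=(acc<<6)|0x3C=0x1FC
Completed: cp=U+01FC (starts at byte 7)
Byte[9]=2F: 1-byte ASCII. cp=U+002F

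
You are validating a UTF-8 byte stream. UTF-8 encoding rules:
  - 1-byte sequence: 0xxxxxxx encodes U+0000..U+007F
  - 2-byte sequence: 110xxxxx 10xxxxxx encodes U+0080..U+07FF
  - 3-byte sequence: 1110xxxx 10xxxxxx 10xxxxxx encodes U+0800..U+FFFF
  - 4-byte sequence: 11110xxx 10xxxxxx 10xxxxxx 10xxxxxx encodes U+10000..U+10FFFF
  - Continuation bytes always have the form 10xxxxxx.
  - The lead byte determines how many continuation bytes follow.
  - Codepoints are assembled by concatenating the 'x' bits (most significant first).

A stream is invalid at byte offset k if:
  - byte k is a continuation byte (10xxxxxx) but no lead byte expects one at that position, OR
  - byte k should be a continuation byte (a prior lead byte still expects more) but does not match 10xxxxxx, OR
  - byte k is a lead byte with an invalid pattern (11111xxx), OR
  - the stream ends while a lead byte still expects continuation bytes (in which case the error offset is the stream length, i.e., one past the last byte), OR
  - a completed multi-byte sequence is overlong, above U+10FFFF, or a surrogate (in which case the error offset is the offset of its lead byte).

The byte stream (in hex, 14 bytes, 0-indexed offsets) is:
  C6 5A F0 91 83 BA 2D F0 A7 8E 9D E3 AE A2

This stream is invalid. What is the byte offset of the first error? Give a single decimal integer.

Byte[0]=C6: 2-byte lead, need 1 cont bytes. acc=0x6
Byte[1]=5A: expected 10xxxxxx continuation. INVALID

Answer: 1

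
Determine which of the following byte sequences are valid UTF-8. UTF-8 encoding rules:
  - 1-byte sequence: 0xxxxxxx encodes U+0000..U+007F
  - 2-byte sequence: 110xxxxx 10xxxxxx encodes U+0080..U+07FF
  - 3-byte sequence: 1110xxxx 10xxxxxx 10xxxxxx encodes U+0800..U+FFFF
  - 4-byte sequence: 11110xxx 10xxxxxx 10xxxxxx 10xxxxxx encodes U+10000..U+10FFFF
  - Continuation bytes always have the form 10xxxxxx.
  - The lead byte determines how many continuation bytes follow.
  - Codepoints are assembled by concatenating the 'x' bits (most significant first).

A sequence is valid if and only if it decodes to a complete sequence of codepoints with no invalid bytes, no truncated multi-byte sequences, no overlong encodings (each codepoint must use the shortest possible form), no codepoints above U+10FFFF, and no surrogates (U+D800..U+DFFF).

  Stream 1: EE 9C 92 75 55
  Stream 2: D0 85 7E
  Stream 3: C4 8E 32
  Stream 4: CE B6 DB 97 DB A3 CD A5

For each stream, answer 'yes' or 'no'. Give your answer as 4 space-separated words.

Stream 1: decodes cleanly. VALID
Stream 2: decodes cleanly. VALID
Stream 3: decodes cleanly. VALID
Stream 4: decodes cleanly. VALID

Answer: yes yes yes yes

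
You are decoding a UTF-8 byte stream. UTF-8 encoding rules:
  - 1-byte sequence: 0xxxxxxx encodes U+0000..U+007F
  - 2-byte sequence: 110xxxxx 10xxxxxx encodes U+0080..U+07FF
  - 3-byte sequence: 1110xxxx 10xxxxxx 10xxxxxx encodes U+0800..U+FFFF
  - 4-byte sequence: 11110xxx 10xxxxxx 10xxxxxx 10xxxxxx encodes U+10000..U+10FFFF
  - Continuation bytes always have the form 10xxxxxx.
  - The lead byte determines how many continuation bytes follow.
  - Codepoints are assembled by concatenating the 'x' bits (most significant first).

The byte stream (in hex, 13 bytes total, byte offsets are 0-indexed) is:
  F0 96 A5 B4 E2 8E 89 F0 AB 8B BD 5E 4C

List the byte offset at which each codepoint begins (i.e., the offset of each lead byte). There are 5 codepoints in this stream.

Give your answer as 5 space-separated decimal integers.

Byte[0]=F0: 4-byte lead, need 3 cont bytes. acc=0x0
Byte[1]=96: continuation. acc=(acc<<6)|0x16=0x16
Byte[2]=A5: continuation. acc=(acc<<6)|0x25=0x5A5
Byte[3]=B4: continuation. acc=(acc<<6)|0x34=0x16974
Completed: cp=U+16974 (starts at byte 0)
Byte[4]=E2: 3-byte lead, need 2 cont bytes. acc=0x2
Byte[5]=8E: continuation. acc=(acc<<6)|0x0E=0x8E
Byte[6]=89: continuation. acc=(acc<<6)|0x09=0x2389
Completed: cp=U+2389 (starts at byte 4)
Byte[7]=F0: 4-byte lead, need 3 cont bytes. acc=0x0
Byte[8]=AB: continuation. acc=(acc<<6)|0x2B=0x2B
Byte[9]=8B: continuation. acc=(acc<<6)|0x0B=0xACB
Byte[10]=BD: continuation. acc=(acc<<6)|0x3D=0x2B2FD
Completed: cp=U+2B2FD (starts at byte 7)
Byte[11]=5E: 1-byte ASCII. cp=U+005E
Byte[12]=4C: 1-byte ASCII. cp=U+004C

Answer: 0 4 7 11 12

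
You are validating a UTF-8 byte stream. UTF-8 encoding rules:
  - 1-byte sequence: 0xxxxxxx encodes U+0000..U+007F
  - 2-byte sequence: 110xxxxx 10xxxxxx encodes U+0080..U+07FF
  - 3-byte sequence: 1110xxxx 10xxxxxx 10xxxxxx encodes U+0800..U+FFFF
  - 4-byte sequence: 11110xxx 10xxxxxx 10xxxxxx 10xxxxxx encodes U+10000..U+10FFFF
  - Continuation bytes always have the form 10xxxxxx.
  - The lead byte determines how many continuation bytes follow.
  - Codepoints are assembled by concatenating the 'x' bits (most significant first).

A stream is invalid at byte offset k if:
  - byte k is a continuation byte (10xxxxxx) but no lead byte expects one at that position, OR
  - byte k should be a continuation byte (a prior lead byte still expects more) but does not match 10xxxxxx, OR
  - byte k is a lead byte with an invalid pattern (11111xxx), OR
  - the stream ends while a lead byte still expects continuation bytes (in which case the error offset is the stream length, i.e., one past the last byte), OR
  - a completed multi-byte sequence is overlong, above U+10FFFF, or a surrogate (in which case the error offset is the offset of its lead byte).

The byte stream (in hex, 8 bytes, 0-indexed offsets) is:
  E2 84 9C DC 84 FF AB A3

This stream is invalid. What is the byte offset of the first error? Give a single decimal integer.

Byte[0]=E2: 3-byte lead, need 2 cont bytes. acc=0x2
Byte[1]=84: continuation. acc=(acc<<6)|0x04=0x84
Byte[2]=9C: continuation. acc=(acc<<6)|0x1C=0x211C
Completed: cp=U+211C (starts at byte 0)
Byte[3]=DC: 2-byte lead, need 1 cont bytes. acc=0x1C
Byte[4]=84: continuation. acc=(acc<<6)|0x04=0x704
Completed: cp=U+0704 (starts at byte 3)
Byte[5]=FF: INVALID lead byte (not 0xxx/110x/1110/11110)

Answer: 5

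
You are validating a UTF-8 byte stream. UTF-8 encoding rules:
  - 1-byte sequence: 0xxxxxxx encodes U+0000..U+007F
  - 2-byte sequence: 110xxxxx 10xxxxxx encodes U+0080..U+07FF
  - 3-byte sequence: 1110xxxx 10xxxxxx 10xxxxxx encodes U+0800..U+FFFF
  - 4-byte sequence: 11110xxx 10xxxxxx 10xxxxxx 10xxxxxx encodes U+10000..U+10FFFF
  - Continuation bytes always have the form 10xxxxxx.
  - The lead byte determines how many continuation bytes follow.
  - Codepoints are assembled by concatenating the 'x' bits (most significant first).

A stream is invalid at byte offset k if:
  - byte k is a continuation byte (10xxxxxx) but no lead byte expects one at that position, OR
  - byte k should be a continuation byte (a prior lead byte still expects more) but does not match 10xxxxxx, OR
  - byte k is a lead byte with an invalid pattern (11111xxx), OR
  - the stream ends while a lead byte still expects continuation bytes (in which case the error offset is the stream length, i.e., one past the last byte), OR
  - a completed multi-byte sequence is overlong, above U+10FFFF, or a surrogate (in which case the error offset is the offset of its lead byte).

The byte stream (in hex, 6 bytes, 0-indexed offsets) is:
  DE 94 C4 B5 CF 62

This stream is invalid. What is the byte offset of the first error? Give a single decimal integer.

Answer: 5

Derivation:
Byte[0]=DE: 2-byte lead, need 1 cont bytes. acc=0x1E
Byte[1]=94: continuation. acc=(acc<<6)|0x14=0x794
Completed: cp=U+0794 (starts at byte 0)
Byte[2]=C4: 2-byte lead, need 1 cont bytes. acc=0x4
Byte[3]=B5: continuation. acc=(acc<<6)|0x35=0x135
Completed: cp=U+0135 (starts at byte 2)
Byte[4]=CF: 2-byte lead, need 1 cont bytes. acc=0xF
Byte[5]=62: expected 10xxxxxx continuation. INVALID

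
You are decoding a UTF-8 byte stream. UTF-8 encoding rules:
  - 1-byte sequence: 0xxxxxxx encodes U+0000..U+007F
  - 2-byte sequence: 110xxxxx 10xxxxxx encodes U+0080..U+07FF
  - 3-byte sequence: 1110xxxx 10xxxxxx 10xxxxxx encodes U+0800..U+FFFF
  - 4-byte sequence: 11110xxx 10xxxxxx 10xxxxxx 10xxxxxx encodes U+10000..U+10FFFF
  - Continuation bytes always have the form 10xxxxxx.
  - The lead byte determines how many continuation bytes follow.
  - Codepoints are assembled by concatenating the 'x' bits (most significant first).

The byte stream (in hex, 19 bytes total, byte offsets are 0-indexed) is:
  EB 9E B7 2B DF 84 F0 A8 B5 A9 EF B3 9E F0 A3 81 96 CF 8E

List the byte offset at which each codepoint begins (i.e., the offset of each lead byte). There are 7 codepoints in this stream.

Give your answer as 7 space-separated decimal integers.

Answer: 0 3 4 6 10 13 17

Derivation:
Byte[0]=EB: 3-byte lead, need 2 cont bytes. acc=0xB
Byte[1]=9E: continuation. acc=(acc<<6)|0x1E=0x2DE
Byte[2]=B7: continuation. acc=(acc<<6)|0x37=0xB7B7
Completed: cp=U+B7B7 (starts at byte 0)
Byte[3]=2B: 1-byte ASCII. cp=U+002B
Byte[4]=DF: 2-byte lead, need 1 cont bytes. acc=0x1F
Byte[5]=84: continuation. acc=(acc<<6)|0x04=0x7C4
Completed: cp=U+07C4 (starts at byte 4)
Byte[6]=F0: 4-byte lead, need 3 cont bytes. acc=0x0
Byte[7]=A8: continuation. acc=(acc<<6)|0x28=0x28
Byte[8]=B5: continuation. acc=(acc<<6)|0x35=0xA35
Byte[9]=A9: continuation. acc=(acc<<6)|0x29=0x28D69
Completed: cp=U+28D69 (starts at byte 6)
Byte[10]=EF: 3-byte lead, need 2 cont bytes. acc=0xF
Byte[11]=B3: continuation. acc=(acc<<6)|0x33=0x3F3
Byte[12]=9E: continuation. acc=(acc<<6)|0x1E=0xFCDE
Completed: cp=U+FCDE (starts at byte 10)
Byte[13]=F0: 4-byte lead, need 3 cont bytes. acc=0x0
Byte[14]=A3: continuation. acc=(acc<<6)|0x23=0x23
Byte[15]=81: continuation. acc=(acc<<6)|0x01=0x8C1
Byte[16]=96: continuation. acc=(acc<<6)|0x16=0x23056
Completed: cp=U+23056 (starts at byte 13)
Byte[17]=CF: 2-byte lead, need 1 cont bytes. acc=0xF
Byte[18]=8E: continuation. acc=(acc<<6)|0x0E=0x3CE
Completed: cp=U+03CE (starts at byte 17)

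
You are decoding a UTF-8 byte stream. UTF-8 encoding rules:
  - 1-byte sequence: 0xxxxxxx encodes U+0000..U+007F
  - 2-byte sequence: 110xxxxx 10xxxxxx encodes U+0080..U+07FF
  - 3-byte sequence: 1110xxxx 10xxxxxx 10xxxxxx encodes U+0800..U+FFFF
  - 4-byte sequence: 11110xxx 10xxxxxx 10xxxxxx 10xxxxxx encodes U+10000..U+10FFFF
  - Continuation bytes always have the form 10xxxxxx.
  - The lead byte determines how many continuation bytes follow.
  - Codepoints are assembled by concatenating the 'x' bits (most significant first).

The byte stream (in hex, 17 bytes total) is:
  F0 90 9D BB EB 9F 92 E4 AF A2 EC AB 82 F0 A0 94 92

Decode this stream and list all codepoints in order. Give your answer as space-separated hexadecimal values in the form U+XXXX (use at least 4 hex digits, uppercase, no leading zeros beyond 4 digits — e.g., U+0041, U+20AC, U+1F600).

Answer: U+1077B U+B7D2 U+4BE2 U+CAC2 U+20512

Derivation:
Byte[0]=F0: 4-byte lead, need 3 cont bytes. acc=0x0
Byte[1]=90: continuation. acc=(acc<<6)|0x10=0x10
Byte[2]=9D: continuation. acc=(acc<<6)|0x1D=0x41D
Byte[3]=BB: continuation. acc=(acc<<6)|0x3B=0x1077B
Completed: cp=U+1077B (starts at byte 0)
Byte[4]=EB: 3-byte lead, need 2 cont bytes. acc=0xB
Byte[5]=9F: continuation. acc=(acc<<6)|0x1F=0x2DF
Byte[6]=92: continuation. acc=(acc<<6)|0x12=0xB7D2
Completed: cp=U+B7D2 (starts at byte 4)
Byte[7]=E4: 3-byte lead, need 2 cont bytes. acc=0x4
Byte[8]=AF: continuation. acc=(acc<<6)|0x2F=0x12F
Byte[9]=A2: continuation. acc=(acc<<6)|0x22=0x4BE2
Completed: cp=U+4BE2 (starts at byte 7)
Byte[10]=EC: 3-byte lead, need 2 cont bytes. acc=0xC
Byte[11]=AB: continuation. acc=(acc<<6)|0x2B=0x32B
Byte[12]=82: continuation. acc=(acc<<6)|0x02=0xCAC2
Completed: cp=U+CAC2 (starts at byte 10)
Byte[13]=F0: 4-byte lead, need 3 cont bytes. acc=0x0
Byte[14]=A0: continuation. acc=(acc<<6)|0x20=0x20
Byte[15]=94: continuation. acc=(acc<<6)|0x14=0x814
Byte[16]=92: continuation. acc=(acc<<6)|0x12=0x20512
Completed: cp=U+20512 (starts at byte 13)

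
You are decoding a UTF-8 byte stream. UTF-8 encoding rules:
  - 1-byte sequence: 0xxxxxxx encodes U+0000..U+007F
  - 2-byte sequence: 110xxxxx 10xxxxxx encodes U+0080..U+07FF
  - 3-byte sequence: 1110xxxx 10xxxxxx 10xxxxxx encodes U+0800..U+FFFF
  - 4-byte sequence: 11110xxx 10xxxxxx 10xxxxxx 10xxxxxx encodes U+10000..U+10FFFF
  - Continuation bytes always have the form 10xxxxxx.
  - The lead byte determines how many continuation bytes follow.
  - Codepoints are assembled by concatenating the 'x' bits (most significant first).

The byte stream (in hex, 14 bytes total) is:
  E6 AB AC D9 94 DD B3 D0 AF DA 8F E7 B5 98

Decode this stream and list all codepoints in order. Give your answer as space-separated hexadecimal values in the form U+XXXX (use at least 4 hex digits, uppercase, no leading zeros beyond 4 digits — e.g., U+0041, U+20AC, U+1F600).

Byte[0]=E6: 3-byte lead, need 2 cont bytes. acc=0x6
Byte[1]=AB: continuation. acc=(acc<<6)|0x2B=0x1AB
Byte[2]=AC: continuation. acc=(acc<<6)|0x2C=0x6AEC
Completed: cp=U+6AEC (starts at byte 0)
Byte[3]=D9: 2-byte lead, need 1 cont bytes. acc=0x19
Byte[4]=94: continuation. acc=(acc<<6)|0x14=0x654
Completed: cp=U+0654 (starts at byte 3)
Byte[5]=DD: 2-byte lead, need 1 cont bytes. acc=0x1D
Byte[6]=B3: continuation. acc=(acc<<6)|0x33=0x773
Completed: cp=U+0773 (starts at byte 5)
Byte[7]=D0: 2-byte lead, need 1 cont bytes. acc=0x10
Byte[8]=AF: continuation. acc=(acc<<6)|0x2F=0x42F
Completed: cp=U+042F (starts at byte 7)
Byte[9]=DA: 2-byte lead, need 1 cont bytes. acc=0x1A
Byte[10]=8F: continuation. acc=(acc<<6)|0x0F=0x68F
Completed: cp=U+068F (starts at byte 9)
Byte[11]=E7: 3-byte lead, need 2 cont bytes. acc=0x7
Byte[12]=B5: continuation. acc=(acc<<6)|0x35=0x1F5
Byte[13]=98: continuation. acc=(acc<<6)|0x18=0x7D58
Completed: cp=U+7D58 (starts at byte 11)

Answer: U+6AEC U+0654 U+0773 U+042F U+068F U+7D58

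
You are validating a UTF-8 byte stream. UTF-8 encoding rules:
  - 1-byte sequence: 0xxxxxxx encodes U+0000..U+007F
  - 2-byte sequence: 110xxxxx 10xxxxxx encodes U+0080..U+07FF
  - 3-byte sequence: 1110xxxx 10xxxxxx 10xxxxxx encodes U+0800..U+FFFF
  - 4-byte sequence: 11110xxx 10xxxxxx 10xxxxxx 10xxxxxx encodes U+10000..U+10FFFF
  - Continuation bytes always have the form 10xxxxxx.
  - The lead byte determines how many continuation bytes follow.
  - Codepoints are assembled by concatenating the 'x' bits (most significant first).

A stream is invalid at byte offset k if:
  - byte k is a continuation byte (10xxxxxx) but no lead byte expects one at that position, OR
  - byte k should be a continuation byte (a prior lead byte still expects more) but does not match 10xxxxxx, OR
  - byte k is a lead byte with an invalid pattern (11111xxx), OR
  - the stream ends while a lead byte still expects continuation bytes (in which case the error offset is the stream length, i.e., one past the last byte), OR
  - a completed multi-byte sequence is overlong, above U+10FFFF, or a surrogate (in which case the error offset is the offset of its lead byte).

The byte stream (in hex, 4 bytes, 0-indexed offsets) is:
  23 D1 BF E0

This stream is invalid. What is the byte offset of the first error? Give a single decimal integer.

Answer: 4

Derivation:
Byte[0]=23: 1-byte ASCII. cp=U+0023
Byte[1]=D1: 2-byte lead, need 1 cont bytes. acc=0x11
Byte[2]=BF: continuation. acc=(acc<<6)|0x3F=0x47F
Completed: cp=U+047F (starts at byte 1)
Byte[3]=E0: 3-byte lead, need 2 cont bytes. acc=0x0
Byte[4]: stream ended, expected continuation. INVALID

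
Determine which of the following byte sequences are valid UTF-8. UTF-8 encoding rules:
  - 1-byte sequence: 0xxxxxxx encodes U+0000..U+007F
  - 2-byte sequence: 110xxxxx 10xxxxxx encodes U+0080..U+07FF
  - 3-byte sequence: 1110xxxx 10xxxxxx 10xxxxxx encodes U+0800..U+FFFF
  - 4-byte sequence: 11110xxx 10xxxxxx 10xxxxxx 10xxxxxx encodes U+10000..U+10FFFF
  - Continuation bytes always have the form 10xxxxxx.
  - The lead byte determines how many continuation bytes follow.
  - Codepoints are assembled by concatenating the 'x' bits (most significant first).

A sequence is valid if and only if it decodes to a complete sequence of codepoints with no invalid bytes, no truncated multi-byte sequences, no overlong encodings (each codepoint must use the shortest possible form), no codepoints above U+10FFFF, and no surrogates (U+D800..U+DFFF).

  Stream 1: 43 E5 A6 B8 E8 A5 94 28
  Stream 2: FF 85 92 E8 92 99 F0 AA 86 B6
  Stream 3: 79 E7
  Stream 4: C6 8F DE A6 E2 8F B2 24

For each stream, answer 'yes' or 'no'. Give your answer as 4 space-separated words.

Answer: yes no no yes

Derivation:
Stream 1: decodes cleanly. VALID
Stream 2: error at byte offset 0. INVALID
Stream 3: error at byte offset 2. INVALID
Stream 4: decodes cleanly. VALID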